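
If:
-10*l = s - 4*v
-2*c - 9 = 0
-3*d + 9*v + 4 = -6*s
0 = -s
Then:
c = -9/2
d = 3*v + 4/3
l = 2*v/5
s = 0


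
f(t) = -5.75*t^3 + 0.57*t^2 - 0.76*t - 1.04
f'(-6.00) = -628.60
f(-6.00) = 1266.04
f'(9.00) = -1387.75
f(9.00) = -4153.46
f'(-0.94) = -17.07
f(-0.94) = 4.95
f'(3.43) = -199.79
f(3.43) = -228.97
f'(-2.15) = -82.95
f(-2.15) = 60.37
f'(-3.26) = -187.80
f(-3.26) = 206.71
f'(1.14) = -21.88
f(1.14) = -9.68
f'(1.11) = -20.75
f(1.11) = -9.05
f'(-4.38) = -336.68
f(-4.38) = 496.38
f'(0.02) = -0.74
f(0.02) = -1.06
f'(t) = -17.25*t^2 + 1.14*t - 0.76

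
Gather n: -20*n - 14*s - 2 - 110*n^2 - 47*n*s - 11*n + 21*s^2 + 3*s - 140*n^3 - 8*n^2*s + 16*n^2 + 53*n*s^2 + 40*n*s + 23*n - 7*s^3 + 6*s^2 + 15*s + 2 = -140*n^3 + n^2*(-8*s - 94) + n*(53*s^2 - 7*s - 8) - 7*s^3 + 27*s^2 + 4*s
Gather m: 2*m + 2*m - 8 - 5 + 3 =4*m - 10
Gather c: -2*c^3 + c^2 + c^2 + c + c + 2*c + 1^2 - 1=-2*c^3 + 2*c^2 + 4*c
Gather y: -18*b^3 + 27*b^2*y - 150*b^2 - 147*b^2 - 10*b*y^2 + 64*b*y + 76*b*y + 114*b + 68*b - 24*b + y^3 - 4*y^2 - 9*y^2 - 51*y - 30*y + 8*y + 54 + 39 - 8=-18*b^3 - 297*b^2 + 158*b + y^3 + y^2*(-10*b - 13) + y*(27*b^2 + 140*b - 73) + 85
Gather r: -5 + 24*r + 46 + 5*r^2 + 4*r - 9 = 5*r^2 + 28*r + 32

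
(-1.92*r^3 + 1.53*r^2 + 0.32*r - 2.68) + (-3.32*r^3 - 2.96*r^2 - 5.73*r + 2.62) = -5.24*r^3 - 1.43*r^2 - 5.41*r - 0.0600000000000001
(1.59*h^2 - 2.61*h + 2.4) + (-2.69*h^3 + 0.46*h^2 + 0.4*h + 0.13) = -2.69*h^3 + 2.05*h^2 - 2.21*h + 2.53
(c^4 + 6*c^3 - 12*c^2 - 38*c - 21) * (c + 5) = c^5 + 11*c^4 + 18*c^3 - 98*c^2 - 211*c - 105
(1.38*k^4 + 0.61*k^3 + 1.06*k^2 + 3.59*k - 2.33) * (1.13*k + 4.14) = 1.5594*k^5 + 6.4025*k^4 + 3.7232*k^3 + 8.4451*k^2 + 12.2297*k - 9.6462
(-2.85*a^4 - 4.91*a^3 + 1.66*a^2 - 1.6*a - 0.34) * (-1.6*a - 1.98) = 4.56*a^5 + 13.499*a^4 + 7.0658*a^3 - 0.726799999999999*a^2 + 3.712*a + 0.6732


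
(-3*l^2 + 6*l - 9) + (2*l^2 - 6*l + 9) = -l^2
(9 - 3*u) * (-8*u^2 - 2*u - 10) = 24*u^3 - 66*u^2 + 12*u - 90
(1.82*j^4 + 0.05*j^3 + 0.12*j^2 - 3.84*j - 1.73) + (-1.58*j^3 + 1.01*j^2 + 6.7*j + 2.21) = 1.82*j^4 - 1.53*j^3 + 1.13*j^2 + 2.86*j + 0.48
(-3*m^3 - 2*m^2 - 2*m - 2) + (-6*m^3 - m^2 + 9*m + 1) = -9*m^3 - 3*m^2 + 7*m - 1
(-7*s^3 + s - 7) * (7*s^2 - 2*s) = -49*s^5 + 14*s^4 + 7*s^3 - 51*s^2 + 14*s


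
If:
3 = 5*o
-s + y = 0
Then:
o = 3/5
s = y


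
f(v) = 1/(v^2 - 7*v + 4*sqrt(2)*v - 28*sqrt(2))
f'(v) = (-2*v - 4*sqrt(2) + 7)/(v^2 - 7*v + 4*sqrt(2)*v - 28*sqrt(2))^2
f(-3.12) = -0.04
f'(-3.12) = 0.01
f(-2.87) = -0.04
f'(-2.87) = 0.01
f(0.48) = -0.02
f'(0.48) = 0.00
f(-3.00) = -0.04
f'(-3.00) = 0.01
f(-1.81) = -0.03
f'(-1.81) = 0.00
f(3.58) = -0.03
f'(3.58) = -0.00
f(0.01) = -0.03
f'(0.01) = 0.00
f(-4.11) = -0.06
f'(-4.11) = 0.03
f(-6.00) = 0.22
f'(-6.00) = 0.67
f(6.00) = -0.09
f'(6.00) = -0.08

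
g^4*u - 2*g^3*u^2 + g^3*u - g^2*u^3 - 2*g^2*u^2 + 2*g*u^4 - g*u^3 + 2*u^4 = (g - 2*u)*(g - u)*(g + u)*(g*u + u)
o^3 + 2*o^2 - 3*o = o*(o - 1)*(o + 3)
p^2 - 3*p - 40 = (p - 8)*(p + 5)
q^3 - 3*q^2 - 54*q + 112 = (q - 8)*(q - 2)*(q + 7)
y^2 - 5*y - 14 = (y - 7)*(y + 2)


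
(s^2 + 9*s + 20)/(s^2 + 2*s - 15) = (s + 4)/(s - 3)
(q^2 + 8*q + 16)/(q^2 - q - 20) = (q + 4)/(q - 5)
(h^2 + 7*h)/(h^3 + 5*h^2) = (h + 7)/(h*(h + 5))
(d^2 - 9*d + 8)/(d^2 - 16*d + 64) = (d - 1)/(d - 8)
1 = 1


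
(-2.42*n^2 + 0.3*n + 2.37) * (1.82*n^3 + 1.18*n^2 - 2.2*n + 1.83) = -4.4044*n^5 - 2.3096*n^4 + 9.9914*n^3 - 2.292*n^2 - 4.665*n + 4.3371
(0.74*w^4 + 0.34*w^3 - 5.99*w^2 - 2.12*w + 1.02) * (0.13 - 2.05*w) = -1.517*w^5 - 0.6008*w^4 + 12.3237*w^3 + 3.5673*w^2 - 2.3666*w + 0.1326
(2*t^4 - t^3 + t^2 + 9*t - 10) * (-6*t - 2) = -12*t^5 + 2*t^4 - 4*t^3 - 56*t^2 + 42*t + 20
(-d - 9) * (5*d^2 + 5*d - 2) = -5*d^3 - 50*d^2 - 43*d + 18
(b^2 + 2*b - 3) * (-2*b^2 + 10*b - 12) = -2*b^4 + 6*b^3 + 14*b^2 - 54*b + 36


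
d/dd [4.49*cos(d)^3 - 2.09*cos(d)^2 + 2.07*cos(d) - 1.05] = (-13.47*cos(d)^2 + 4.18*cos(d) - 2.07)*sin(d)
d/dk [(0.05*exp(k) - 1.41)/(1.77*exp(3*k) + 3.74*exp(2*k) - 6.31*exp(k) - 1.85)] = (-0.177*exp(3*k) + 7.3001*exp(2*k) + 10.5468*exp(k) - 8.9896)*exp(k)/(3.1329*exp(6*k) + 13.2396*exp(5*k) - 8.3498*exp(4*k) - 53.7478*exp(3*k) + 25.9781*exp(2*k) + 23.347*exp(k) + 3.4225)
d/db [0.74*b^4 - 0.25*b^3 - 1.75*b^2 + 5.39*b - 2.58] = 2.96*b^3 - 0.75*b^2 - 3.5*b + 5.39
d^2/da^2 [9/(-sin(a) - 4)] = 9*(sin(a)^2 - 4*sin(a) - 2)/(sin(a) + 4)^3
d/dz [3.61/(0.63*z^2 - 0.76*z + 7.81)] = (2.7436 - 4.5486*z)/(0.63*z^2 - 0.76*z + 7.81)^2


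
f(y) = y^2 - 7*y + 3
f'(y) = 2*y - 7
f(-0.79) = 9.15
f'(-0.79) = -8.58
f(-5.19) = 66.27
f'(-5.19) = -17.38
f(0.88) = -2.39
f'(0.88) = -5.24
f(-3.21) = 35.77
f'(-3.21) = -13.42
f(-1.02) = 11.18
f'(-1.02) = -9.04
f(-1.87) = 19.59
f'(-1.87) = -10.74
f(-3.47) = 39.33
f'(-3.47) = -13.94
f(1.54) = -5.41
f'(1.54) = -3.92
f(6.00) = -3.00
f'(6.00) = 5.00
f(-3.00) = 33.00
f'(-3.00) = -13.00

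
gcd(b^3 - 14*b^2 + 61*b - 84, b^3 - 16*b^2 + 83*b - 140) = b^2 - 11*b + 28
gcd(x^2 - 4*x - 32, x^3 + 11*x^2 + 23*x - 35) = 1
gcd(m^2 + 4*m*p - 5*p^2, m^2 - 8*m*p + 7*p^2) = -m + p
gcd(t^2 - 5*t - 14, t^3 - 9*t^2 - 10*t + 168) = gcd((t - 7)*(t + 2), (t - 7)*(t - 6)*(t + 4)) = t - 7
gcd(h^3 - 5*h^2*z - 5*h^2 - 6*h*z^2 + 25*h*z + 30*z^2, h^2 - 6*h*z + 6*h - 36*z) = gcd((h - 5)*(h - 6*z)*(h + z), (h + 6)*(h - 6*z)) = -h + 6*z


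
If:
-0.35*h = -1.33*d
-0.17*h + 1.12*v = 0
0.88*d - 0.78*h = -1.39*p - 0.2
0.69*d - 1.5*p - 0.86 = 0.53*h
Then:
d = -0.18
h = -0.69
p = -0.41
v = -0.10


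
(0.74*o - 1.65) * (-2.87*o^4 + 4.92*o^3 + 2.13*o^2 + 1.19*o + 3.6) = -2.1238*o^5 + 8.3763*o^4 - 6.5418*o^3 - 2.6339*o^2 + 0.7005*o - 5.94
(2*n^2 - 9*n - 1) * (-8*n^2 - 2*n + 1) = -16*n^4 + 68*n^3 + 28*n^2 - 7*n - 1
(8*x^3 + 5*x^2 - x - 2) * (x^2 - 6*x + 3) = 8*x^5 - 43*x^4 - 7*x^3 + 19*x^2 + 9*x - 6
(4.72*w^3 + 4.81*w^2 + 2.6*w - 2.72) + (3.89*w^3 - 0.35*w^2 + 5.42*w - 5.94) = 8.61*w^3 + 4.46*w^2 + 8.02*w - 8.66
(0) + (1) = 1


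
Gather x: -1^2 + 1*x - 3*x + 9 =8 - 2*x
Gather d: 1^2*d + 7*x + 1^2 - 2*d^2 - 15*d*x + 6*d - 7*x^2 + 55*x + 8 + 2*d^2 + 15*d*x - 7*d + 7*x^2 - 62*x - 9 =0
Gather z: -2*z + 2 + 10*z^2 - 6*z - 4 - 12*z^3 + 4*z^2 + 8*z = -12*z^3 + 14*z^2 - 2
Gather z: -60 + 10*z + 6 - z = 9*z - 54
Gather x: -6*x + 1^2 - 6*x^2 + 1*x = -6*x^2 - 5*x + 1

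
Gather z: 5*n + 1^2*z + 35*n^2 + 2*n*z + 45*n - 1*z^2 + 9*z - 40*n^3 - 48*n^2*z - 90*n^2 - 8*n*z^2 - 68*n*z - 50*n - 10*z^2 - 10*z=-40*n^3 - 55*n^2 + z^2*(-8*n - 11) + z*(-48*n^2 - 66*n)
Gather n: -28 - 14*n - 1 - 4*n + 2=-18*n - 27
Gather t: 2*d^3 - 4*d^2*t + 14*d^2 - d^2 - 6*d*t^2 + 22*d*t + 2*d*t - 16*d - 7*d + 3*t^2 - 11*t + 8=2*d^3 + 13*d^2 - 23*d + t^2*(3 - 6*d) + t*(-4*d^2 + 24*d - 11) + 8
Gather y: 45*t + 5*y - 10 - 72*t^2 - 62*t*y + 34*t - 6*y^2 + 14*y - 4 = -72*t^2 + 79*t - 6*y^2 + y*(19 - 62*t) - 14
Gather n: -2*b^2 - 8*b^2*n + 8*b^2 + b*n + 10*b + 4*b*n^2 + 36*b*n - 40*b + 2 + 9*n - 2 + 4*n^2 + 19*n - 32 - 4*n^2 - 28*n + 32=6*b^2 + 4*b*n^2 - 30*b + n*(-8*b^2 + 37*b)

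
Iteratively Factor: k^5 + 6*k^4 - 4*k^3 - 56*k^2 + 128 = (k + 2)*(k^4 + 4*k^3 - 12*k^2 - 32*k + 64) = (k - 2)*(k + 2)*(k^3 + 6*k^2 - 32) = (k - 2)^2*(k + 2)*(k^2 + 8*k + 16) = (k - 2)^2*(k + 2)*(k + 4)*(k + 4)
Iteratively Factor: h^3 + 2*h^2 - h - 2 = (h + 1)*(h^2 + h - 2) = (h + 1)*(h + 2)*(h - 1)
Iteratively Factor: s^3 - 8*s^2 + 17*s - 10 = (s - 5)*(s^2 - 3*s + 2) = (s - 5)*(s - 1)*(s - 2)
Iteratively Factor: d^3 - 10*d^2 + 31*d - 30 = (d - 2)*(d^2 - 8*d + 15) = (d - 3)*(d - 2)*(d - 5)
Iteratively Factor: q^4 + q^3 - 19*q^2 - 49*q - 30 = (q + 3)*(q^3 - 2*q^2 - 13*q - 10) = (q + 2)*(q + 3)*(q^2 - 4*q - 5) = (q + 1)*(q + 2)*(q + 3)*(q - 5)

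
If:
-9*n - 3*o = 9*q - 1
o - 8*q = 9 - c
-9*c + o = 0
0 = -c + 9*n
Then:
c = 89/314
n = 89/2826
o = 801/314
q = -121/157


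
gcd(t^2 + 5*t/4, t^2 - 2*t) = t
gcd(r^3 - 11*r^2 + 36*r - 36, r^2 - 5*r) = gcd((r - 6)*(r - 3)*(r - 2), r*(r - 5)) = 1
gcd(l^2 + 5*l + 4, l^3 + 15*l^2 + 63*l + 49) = l + 1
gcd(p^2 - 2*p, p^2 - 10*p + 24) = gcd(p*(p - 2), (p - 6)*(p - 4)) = 1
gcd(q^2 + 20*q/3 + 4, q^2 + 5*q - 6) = q + 6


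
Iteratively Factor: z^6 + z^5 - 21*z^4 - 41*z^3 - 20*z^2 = (z + 4)*(z^5 - 3*z^4 - 9*z^3 - 5*z^2) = (z - 5)*(z + 4)*(z^4 + 2*z^3 + z^2) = z*(z - 5)*(z + 4)*(z^3 + 2*z^2 + z) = z^2*(z - 5)*(z + 4)*(z^2 + 2*z + 1) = z^2*(z - 5)*(z + 1)*(z + 4)*(z + 1)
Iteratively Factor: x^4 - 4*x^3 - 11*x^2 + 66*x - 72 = (x - 3)*(x^3 - x^2 - 14*x + 24) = (x - 3)*(x + 4)*(x^2 - 5*x + 6) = (x - 3)^2*(x + 4)*(x - 2)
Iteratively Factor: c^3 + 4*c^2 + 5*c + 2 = (c + 1)*(c^2 + 3*c + 2) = (c + 1)^2*(c + 2)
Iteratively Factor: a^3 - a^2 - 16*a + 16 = (a - 1)*(a^2 - 16) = (a - 4)*(a - 1)*(a + 4)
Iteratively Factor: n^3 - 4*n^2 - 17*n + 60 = (n - 3)*(n^2 - n - 20) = (n - 3)*(n + 4)*(n - 5)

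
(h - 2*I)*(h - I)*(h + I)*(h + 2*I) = h^4 + 5*h^2 + 4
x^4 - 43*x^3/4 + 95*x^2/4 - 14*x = x*(x - 8)*(x - 7/4)*(x - 1)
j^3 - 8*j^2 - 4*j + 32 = (j - 8)*(j - 2)*(j + 2)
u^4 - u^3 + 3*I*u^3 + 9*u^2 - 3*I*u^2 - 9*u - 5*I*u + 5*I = (u - I)*(u + 5*I)*(-I*u + I)*(I*u + 1)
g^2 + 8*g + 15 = (g + 3)*(g + 5)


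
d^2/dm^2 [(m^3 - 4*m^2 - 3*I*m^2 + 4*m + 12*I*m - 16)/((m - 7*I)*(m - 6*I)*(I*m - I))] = (m^6*(20 + 6*I) + m^5*(-6 - 276*I) + m^4*(-828 + 1026*I) + m^3*(6610 - 3052*I) + m^2*(-20376 - 16380*I) + m*(-35040 + 43944*I) + 44856 + 39280*I)/(m^9 + m^8*(-3 - 39*I) + m^7*(-630 + 117*I) + m^6*(1898 + 5356*I) + m^5*(24687 - 16380*I) + m^4*(-79125 - 52377*I) + m^3*(5670 + 200915*I) + m^2*(195678 - 206388*I) + m*(-222264 + 68796*I) + 74088)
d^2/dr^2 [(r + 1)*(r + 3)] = 2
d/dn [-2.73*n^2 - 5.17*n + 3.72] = -5.46*n - 5.17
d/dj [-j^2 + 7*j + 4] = 7 - 2*j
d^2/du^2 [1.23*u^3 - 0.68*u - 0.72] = 7.38*u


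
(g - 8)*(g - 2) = g^2 - 10*g + 16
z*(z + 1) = z^2 + z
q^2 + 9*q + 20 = (q + 4)*(q + 5)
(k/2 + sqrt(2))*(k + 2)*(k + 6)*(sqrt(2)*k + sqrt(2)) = sqrt(2)*k^4/2 + 2*k^3 + 9*sqrt(2)*k^3/2 + 10*sqrt(2)*k^2 + 18*k^2 + 6*sqrt(2)*k + 40*k + 24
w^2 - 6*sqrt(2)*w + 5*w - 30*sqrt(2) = (w + 5)*(w - 6*sqrt(2))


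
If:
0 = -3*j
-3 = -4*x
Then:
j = 0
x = 3/4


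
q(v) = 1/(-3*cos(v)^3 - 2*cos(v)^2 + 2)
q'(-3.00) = 0.08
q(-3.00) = 0.34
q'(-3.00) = 0.08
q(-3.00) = 0.34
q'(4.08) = 0.17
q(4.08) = 0.52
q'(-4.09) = -0.16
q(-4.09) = 0.52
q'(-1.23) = 0.80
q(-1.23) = 0.60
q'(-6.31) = 0.04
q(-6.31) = -0.33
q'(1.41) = -0.23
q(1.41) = 0.52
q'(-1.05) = 2.84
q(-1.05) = 0.88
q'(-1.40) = 0.25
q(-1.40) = 0.52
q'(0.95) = -8.14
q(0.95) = 1.36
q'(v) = (-9*sin(v)*cos(v)^2 - 4*sin(v)*cos(v))/(-3*cos(v)^3 - 2*cos(v)^2 + 2)^2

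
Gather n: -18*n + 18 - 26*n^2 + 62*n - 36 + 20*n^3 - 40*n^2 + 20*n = 20*n^3 - 66*n^2 + 64*n - 18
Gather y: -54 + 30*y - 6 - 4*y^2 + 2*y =-4*y^2 + 32*y - 60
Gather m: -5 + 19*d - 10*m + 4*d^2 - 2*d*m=4*d^2 + 19*d + m*(-2*d - 10) - 5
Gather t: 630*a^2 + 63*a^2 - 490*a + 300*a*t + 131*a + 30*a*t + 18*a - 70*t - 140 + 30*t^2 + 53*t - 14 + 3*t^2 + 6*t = 693*a^2 - 341*a + 33*t^2 + t*(330*a - 11) - 154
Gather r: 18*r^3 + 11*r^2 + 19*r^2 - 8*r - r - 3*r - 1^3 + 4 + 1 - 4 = 18*r^3 + 30*r^2 - 12*r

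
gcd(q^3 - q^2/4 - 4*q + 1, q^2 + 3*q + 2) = q + 2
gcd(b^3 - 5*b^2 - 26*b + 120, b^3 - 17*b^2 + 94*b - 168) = b^2 - 10*b + 24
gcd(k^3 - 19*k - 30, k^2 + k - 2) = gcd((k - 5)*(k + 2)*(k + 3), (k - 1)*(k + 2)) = k + 2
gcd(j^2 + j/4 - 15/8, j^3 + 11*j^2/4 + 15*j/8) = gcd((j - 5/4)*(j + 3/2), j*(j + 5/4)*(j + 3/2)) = j + 3/2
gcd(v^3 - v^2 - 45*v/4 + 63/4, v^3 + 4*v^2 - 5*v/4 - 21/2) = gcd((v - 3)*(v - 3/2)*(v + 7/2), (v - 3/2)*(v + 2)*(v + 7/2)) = v^2 + 2*v - 21/4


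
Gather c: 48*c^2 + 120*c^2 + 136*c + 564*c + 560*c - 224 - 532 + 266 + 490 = 168*c^2 + 1260*c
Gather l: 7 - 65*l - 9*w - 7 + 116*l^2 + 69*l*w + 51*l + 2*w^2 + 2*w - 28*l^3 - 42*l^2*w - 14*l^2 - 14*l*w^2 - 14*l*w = -28*l^3 + l^2*(102 - 42*w) + l*(-14*w^2 + 55*w - 14) + 2*w^2 - 7*w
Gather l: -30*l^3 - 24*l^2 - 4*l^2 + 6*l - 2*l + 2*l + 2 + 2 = -30*l^3 - 28*l^2 + 6*l + 4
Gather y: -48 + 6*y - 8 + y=7*y - 56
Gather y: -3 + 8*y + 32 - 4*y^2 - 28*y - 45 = -4*y^2 - 20*y - 16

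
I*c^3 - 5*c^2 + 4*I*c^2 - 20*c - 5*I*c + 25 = (c + 5)*(c + 5*I)*(I*c - I)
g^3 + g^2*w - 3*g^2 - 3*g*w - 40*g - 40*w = (g - 8)*(g + 5)*(g + w)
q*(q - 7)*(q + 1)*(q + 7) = q^4 + q^3 - 49*q^2 - 49*q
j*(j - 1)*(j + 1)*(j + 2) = j^4 + 2*j^3 - j^2 - 2*j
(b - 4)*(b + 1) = b^2 - 3*b - 4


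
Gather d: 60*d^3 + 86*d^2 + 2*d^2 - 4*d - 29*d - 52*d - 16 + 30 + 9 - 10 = 60*d^3 + 88*d^2 - 85*d + 13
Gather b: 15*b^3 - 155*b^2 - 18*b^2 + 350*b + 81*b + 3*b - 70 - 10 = 15*b^3 - 173*b^2 + 434*b - 80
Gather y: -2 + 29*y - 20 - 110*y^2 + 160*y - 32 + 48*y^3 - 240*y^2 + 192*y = 48*y^3 - 350*y^2 + 381*y - 54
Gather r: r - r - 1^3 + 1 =0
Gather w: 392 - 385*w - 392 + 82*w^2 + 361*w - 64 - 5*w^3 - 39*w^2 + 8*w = -5*w^3 + 43*w^2 - 16*w - 64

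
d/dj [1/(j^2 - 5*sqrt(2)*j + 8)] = (-2*j + 5*sqrt(2))/(j^2 - 5*sqrt(2)*j + 8)^2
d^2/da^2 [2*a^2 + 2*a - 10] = 4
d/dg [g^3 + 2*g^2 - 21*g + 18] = 3*g^2 + 4*g - 21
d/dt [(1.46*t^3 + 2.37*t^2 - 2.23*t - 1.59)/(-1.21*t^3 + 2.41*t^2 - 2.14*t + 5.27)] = (6.3863*t^4 - 11.6454*t^3 + 17.6134*t^2 + 32.6436*t - 15.1547)/(1.4641*t^6 - 5.8322*t^5 + 10.9869*t^4 - 23.0682*t^3 + 29.981*t^2 - 22.5556*t + 27.7729)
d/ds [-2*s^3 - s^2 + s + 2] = -6*s^2 - 2*s + 1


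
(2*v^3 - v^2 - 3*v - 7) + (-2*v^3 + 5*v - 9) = -v^2 + 2*v - 16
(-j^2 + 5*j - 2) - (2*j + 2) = -j^2 + 3*j - 4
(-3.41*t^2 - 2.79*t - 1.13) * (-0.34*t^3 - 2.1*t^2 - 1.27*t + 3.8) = 1.1594*t^5 + 8.1096*t^4 + 10.5739*t^3 - 7.0417*t^2 - 9.1669*t - 4.294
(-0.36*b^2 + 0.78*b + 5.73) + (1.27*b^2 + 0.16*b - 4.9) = 0.91*b^2 + 0.94*b + 0.83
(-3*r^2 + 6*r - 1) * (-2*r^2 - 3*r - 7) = 6*r^4 - 3*r^3 + 5*r^2 - 39*r + 7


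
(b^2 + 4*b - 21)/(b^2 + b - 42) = (b - 3)/(b - 6)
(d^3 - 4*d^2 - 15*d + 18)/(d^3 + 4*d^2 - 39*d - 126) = (d - 1)/(d + 7)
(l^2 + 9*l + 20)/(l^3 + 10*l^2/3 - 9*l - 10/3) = 3*(l + 4)/(3*l^2 - 5*l - 2)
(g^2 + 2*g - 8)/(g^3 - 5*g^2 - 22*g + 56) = 1/(g - 7)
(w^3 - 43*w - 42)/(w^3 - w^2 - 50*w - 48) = (w - 7)/(w - 8)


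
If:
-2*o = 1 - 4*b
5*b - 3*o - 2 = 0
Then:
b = -1/2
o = -3/2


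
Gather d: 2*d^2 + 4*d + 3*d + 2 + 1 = 2*d^2 + 7*d + 3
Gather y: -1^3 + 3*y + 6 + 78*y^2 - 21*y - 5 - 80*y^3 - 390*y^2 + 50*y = -80*y^3 - 312*y^2 + 32*y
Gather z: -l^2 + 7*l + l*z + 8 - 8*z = -l^2 + 7*l + z*(l - 8) + 8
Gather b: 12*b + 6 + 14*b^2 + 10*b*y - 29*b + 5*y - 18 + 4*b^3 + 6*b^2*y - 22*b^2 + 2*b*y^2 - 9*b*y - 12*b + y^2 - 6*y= 4*b^3 + b^2*(6*y - 8) + b*(2*y^2 + y - 29) + y^2 - y - 12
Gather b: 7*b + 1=7*b + 1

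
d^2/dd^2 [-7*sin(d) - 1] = 7*sin(d)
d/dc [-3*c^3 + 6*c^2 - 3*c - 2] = -9*c^2 + 12*c - 3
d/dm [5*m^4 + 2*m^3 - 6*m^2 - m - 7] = 20*m^3 + 6*m^2 - 12*m - 1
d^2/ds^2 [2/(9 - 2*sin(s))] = 4*(9*sin(s) - cos(2*s) - 3)/(2*sin(s) - 9)^3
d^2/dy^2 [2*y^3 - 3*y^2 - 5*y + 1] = 12*y - 6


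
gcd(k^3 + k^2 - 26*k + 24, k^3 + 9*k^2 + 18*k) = k + 6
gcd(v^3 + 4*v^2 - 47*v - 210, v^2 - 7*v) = v - 7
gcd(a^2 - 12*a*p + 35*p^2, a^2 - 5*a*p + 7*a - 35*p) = -a + 5*p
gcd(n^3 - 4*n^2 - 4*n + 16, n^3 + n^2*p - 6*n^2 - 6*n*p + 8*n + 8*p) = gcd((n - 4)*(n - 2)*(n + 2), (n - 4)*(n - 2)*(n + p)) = n^2 - 6*n + 8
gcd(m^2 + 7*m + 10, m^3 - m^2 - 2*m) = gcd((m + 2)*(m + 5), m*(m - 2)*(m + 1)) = 1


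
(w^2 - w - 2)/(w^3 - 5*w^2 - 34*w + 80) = (w + 1)/(w^2 - 3*w - 40)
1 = 1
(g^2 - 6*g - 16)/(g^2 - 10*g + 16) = (g + 2)/(g - 2)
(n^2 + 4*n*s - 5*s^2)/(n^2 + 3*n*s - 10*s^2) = (-n + s)/(-n + 2*s)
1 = 1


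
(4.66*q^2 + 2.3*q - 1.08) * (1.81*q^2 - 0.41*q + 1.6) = 8.4346*q^4 + 2.2524*q^3 + 4.5582*q^2 + 4.1228*q - 1.728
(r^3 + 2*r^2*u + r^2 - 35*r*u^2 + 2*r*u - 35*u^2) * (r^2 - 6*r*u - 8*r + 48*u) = r^5 - 4*r^4*u - 7*r^4 - 47*r^3*u^2 + 28*r^3*u - 8*r^3 + 210*r^2*u^3 + 329*r^2*u^2 + 32*r^2*u - 1470*r*u^3 + 376*r*u^2 - 1680*u^3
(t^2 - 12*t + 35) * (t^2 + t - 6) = t^4 - 11*t^3 + 17*t^2 + 107*t - 210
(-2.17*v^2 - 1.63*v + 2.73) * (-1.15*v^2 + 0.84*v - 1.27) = 2.4955*v^4 + 0.0516999999999999*v^3 - 1.7528*v^2 + 4.3633*v - 3.4671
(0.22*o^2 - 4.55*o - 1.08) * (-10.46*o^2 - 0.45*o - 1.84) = -2.3012*o^4 + 47.494*o^3 + 12.9395*o^2 + 8.858*o + 1.9872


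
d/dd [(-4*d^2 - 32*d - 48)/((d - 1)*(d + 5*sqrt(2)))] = 4*(-2*(d - 1)*(d + 4)*(d + 5*sqrt(2)) + (d - 1)*(d^2 + 8*d + 12) + (d + 5*sqrt(2))*(d^2 + 8*d + 12))/((d - 1)^2*(d + 5*sqrt(2))^2)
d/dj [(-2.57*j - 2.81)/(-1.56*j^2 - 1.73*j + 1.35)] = (4.0092*j^2 + 4.4461*j - (2.57*j + 2.81)*(3.12*j + 1.73) - 3.4695)/(1.56*j^2 + 1.73*j - 1.35)^2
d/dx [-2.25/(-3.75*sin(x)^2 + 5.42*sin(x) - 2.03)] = (12.195 - 16.875*sin(x))*cos(x)/(3.75*sin(x)^2 - 5.42*sin(x) + 2.03)^2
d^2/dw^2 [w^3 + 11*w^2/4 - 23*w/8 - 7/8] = 6*w + 11/2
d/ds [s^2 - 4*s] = 2*s - 4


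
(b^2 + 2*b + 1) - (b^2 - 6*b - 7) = 8*b + 8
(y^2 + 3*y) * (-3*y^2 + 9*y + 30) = -3*y^4 + 57*y^2 + 90*y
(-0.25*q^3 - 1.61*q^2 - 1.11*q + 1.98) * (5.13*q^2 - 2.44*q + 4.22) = -1.2825*q^5 - 7.6493*q^4 - 2.8209*q^3 + 6.0716*q^2 - 9.5154*q + 8.3556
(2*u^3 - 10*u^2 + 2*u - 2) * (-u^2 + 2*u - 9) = -2*u^5 + 14*u^4 - 40*u^3 + 96*u^2 - 22*u + 18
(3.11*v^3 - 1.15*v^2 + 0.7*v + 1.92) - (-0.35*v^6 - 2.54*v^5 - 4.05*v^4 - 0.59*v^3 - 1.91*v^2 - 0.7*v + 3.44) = 0.35*v^6 + 2.54*v^5 + 4.05*v^4 + 3.7*v^3 + 0.76*v^2 + 1.4*v - 1.52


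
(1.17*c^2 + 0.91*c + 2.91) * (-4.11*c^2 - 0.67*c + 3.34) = -4.8087*c^4 - 4.524*c^3 - 8.662*c^2 + 1.0897*c + 9.7194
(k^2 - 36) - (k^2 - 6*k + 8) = 6*k - 44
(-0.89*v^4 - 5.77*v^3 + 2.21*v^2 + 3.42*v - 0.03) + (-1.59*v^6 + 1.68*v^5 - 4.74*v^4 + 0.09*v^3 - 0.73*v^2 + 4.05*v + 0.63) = -1.59*v^6 + 1.68*v^5 - 5.63*v^4 - 5.68*v^3 + 1.48*v^2 + 7.47*v + 0.6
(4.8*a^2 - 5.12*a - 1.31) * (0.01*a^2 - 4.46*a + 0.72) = 0.048*a^4 - 21.4592*a^3 + 26.2781*a^2 + 2.1562*a - 0.9432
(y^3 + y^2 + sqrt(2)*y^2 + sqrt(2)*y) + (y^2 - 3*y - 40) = y^3 + sqrt(2)*y^2 + 2*y^2 - 3*y + sqrt(2)*y - 40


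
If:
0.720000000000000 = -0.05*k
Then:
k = -14.40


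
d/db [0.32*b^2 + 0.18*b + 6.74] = 0.64*b + 0.18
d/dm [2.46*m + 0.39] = 2.46000000000000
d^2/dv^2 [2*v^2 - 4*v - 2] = 4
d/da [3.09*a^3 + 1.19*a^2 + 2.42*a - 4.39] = 9.27*a^2 + 2.38*a + 2.42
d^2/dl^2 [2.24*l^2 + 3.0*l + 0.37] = 4.48000000000000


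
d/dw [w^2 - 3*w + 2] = 2*w - 3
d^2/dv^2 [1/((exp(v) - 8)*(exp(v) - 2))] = (4*exp(3*v) - 30*exp(2*v) + 36*exp(v) + 160)*exp(v)/(exp(6*v) - 30*exp(5*v) + 348*exp(4*v) - 1960*exp(3*v) + 5568*exp(2*v) - 7680*exp(v) + 4096)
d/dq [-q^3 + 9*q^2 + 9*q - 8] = -3*q^2 + 18*q + 9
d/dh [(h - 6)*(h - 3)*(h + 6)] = 3*h^2 - 6*h - 36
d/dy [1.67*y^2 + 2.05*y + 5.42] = 3.34*y + 2.05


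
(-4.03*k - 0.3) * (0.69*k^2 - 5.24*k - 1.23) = -2.7807*k^3 + 20.9102*k^2 + 6.5289*k + 0.369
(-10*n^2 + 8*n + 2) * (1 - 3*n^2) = 30*n^4 - 24*n^3 - 16*n^2 + 8*n + 2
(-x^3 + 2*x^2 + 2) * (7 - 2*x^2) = 2*x^5 - 4*x^4 - 7*x^3 + 10*x^2 + 14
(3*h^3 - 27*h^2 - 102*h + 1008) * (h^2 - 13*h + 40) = 3*h^5 - 66*h^4 + 369*h^3 + 1254*h^2 - 17184*h + 40320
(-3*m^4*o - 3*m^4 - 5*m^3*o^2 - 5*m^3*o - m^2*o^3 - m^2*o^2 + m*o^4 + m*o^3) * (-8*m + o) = 24*m^5*o + 24*m^5 + 37*m^4*o^2 + 37*m^4*o + 3*m^3*o^3 + 3*m^3*o^2 - 9*m^2*o^4 - 9*m^2*o^3 + m*o^5 + m*o^4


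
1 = 1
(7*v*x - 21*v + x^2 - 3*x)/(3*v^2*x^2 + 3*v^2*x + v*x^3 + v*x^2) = (7*v*x - 21*v + x^2 - 3*x)/(v*x*(3*v*x + 3*v + x^2 + x))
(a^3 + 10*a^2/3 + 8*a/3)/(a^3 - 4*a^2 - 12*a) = (a + 4/3)/(a - 6)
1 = 1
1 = 1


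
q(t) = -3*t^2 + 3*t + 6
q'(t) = 3 - 6*t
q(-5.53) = -102.33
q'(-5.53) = 36.18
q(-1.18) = -1.72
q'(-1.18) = 10.08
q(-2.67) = -23.40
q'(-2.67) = 19.02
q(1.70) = 2.43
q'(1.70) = -7.20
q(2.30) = -2.97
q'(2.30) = -10.80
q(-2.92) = -28.34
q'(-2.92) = 20.52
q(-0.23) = 5.15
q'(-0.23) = 4.38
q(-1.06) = -0.55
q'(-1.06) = 9.36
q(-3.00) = -30.00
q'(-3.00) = 21.00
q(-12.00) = -462.00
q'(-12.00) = 75.00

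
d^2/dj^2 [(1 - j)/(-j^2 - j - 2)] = 2*(-3*j*(j^2 + j + 2) + (j - 1)*(2*j + 1)^2)/(j^2 + j + 2)^3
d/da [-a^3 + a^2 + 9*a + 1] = -3*a^2 + 2*a + 9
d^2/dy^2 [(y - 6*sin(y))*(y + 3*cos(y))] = 6*y*sin(y) - 3*y*cos(y) - 6*sin(y) + 36*sin(2*y) - 12*cos(y) + 2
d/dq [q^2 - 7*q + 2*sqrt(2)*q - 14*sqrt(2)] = 2*q - 7 + 2*sqrt(2)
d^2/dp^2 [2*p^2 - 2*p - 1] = 4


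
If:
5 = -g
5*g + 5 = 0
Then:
No Solution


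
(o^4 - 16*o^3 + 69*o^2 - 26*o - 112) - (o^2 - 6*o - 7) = o^4 - 16*o^3 + 68*o^2 - 20*o - 105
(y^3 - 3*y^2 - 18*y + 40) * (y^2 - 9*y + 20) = y^5 - 12*y^4 + 29*y^3 + 142*y^2 - 720*y + 800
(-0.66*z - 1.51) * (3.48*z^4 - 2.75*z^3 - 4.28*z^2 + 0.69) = -2.2968*z^5 - 3.4398*z^4 + 6.9773*z^3 + 6.4628*z^2 - 0.4554*z - 1.0419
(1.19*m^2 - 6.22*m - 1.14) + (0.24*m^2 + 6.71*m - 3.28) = 1.43*m^2 + 0.49*m - 4.42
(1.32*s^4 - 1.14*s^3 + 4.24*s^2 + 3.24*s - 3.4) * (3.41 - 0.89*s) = -1.1748*s^5 + 5.5158*s^4 - 7.661*s^3 + 11.5748*s^2 + 14.0744*s - 11.594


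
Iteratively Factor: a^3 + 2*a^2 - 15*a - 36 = (a - 4)*(a^2 + 6*a + 9) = (a - 4)*(a + 3)*(a + 3)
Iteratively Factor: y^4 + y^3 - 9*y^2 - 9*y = (y - 3)*(y^3 + 4*y^2 + 3*y) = (y - 3)*(y + 1)*(y^2 + 3*y) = (y - 3)*(y + 1)*(y + 3)*(y)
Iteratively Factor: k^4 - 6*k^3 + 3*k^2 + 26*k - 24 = (k + 2)*(k^3 - 8*k^2 + 19*k - 12) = (k - 1)*(k + 2)*(k^2 - 7*k + 12) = (k - 4)*(k - 1)*(k + 2)*(k - 3)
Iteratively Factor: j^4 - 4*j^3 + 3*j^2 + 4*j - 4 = (j + 1)*(j^3 - 5*j^2 + 8*j - 4) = (j - 1)*(j + 1)*(j^2 - 4*j + 4) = (j - 2)*(j - 1)*(j + 1)*(j - 2)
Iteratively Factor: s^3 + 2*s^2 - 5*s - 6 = (s + 3)*(s^2 - s - 2) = (s + 1)*(s + 3)*(s - 2)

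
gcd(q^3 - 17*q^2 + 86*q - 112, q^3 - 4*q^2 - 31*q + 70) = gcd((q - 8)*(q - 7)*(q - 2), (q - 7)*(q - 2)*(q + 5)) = q^2 - 9*q + 14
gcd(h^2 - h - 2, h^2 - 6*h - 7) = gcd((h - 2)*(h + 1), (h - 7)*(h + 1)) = h + 1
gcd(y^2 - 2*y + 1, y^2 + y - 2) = y - 1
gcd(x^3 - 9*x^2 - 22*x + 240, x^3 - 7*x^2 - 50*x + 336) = x^2 - 14*x + 48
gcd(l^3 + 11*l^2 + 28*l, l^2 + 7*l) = l^2 + 7*l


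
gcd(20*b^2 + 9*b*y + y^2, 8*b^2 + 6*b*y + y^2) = 4*b + y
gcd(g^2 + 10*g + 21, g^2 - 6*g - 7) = 1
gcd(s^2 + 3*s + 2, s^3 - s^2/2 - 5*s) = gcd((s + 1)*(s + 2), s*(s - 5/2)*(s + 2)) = s + 2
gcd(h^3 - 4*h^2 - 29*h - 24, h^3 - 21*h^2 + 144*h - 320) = h - 8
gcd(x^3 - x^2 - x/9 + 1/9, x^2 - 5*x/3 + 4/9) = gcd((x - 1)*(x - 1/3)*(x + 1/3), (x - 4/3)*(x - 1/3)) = x - 1/3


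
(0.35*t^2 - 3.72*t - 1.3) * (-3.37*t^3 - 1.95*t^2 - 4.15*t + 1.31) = -1.1795*t^5 + 11.8539*t^4 + 10.1825*t^3 + 18.4315*t^2 + 0.5218*t - 1.703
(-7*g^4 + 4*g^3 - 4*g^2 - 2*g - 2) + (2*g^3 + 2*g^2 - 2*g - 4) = -7*g^4 + 6*g^3 - 2*g^2 - 4*g - 6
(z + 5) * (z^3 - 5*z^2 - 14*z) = z^4 - 39*z^2 - 70*z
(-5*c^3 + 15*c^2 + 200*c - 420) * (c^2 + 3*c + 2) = -5*c^5 + 235*c^3 + 210*c^2 - 860*c - 840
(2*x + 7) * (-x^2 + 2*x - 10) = -2*x^3 - 3*x^2 - 6*x - 70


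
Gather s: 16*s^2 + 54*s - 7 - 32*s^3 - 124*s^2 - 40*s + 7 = -32*s^3 - 108*s^2 + 14*s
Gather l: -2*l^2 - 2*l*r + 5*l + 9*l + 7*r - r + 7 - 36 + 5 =-2*l^2 + l*(14 - 2*r) + 6*r - 24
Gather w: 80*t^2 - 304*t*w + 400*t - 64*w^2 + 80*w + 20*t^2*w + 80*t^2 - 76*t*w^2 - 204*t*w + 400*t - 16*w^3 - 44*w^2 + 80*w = 160*t^2 + 800*t - 16*w^3 + w^2*(-76*t - 108) + w*(20*t^2 - 508*t + 160)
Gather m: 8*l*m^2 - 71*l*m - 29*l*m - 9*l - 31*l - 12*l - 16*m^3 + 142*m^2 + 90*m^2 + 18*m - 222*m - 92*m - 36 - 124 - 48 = -52*l - 16*m^3 + m^2*(8*l + 232) + m*(-100*l - 296) - 208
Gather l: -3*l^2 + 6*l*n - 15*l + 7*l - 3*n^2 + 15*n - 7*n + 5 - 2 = -3*l^2 + l*(6*n - 8) - 3*n^2 + 8*n + 3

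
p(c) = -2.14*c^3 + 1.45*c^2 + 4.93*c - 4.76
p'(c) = -6.42*c^2 + 2.9*c + 4.93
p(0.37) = -2.85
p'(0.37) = 5.12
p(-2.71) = 35.12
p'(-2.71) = -50.08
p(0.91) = -0.69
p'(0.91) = 2.25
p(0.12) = -4.15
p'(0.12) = 5.19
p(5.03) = -215.62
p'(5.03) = -142.91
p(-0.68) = -6.77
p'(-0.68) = -0.01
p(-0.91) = -6.43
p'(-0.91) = -3.03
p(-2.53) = 26.70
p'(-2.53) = -43.50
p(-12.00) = 3842.80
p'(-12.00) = -954.35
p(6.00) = -385.22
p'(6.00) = -208.79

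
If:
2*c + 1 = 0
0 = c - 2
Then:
No Solution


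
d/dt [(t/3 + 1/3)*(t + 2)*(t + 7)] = t^2 + 20*t/3 + 23/3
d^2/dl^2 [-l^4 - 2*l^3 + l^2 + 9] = -12*l^2 - 12*l + 2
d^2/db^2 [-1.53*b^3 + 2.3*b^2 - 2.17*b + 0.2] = 4.6 - 9.18*b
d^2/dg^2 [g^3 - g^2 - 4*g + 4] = 6*g - 2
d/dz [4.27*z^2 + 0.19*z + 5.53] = 8.54*z + 0.19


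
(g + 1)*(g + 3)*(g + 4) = g^3 + 8*g^2 + 19*g + 12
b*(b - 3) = b^2 - 3*b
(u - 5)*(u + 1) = u^2 - 4*u - 5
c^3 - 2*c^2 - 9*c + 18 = (c - 3)*(c - 2)*(c + 3)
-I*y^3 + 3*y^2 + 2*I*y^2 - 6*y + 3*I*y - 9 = (y - 3)*(y + 3*I)*(-I*y - I)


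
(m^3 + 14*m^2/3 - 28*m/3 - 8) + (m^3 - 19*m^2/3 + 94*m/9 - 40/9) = 2*m^3 - 5*m^2/3 + 10*m/9 - 112/9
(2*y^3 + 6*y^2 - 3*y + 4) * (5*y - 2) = 10*y^4 + 26*y^3 - 27*y^2 + 26*y - 8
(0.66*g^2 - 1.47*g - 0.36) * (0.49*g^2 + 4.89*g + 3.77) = 0.3234*g^4 + 2.5071*g^3 - 4.8765*g^2 - 7.3023*g - 1.3572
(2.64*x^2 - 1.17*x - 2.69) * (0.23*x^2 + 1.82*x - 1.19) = 0.6072*x^4 + 4.5357*x^3 - 5.8897*x^2 - 3.5035*x + 3.2011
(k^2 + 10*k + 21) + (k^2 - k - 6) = 2*k^2 + 9*k + 15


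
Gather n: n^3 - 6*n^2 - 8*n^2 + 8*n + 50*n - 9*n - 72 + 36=n^3 - 14*n^2 + 49*n - 36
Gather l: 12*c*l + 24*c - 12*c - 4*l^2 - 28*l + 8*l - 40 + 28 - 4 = 12*c - 4*l^2 + l*(12*c - 20) - 16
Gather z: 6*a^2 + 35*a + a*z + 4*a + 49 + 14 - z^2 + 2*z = 6*a^2 + 39*a - z^2 + z*(a + 2) + 63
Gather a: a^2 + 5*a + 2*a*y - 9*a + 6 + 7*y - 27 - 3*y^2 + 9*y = a^2 + a*(2*y - 4) - 3*y^2 + 16*y - 21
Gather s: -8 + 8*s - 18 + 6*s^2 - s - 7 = 6*s^2 + 7*s - 33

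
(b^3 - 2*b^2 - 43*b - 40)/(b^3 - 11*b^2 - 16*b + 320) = (b + 1)/(b - 8)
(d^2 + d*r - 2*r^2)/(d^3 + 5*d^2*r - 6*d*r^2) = (d + 2*r)/(d*(d + 6*r))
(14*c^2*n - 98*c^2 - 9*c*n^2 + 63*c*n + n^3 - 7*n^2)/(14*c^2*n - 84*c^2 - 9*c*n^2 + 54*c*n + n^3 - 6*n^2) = (n - 7)/(n - 6)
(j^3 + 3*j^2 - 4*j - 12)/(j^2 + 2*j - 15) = (j^3 + 3*j^2 - 4*j - 12)/(j^2 + 2*j - 15)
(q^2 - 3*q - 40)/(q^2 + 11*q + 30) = (q - 8)/(q + 6)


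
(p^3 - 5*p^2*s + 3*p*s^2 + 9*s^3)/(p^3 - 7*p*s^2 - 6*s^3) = (p - 3*s)/(p + 2*s)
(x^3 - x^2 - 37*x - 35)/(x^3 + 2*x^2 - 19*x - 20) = (x - 7)/(x - 4)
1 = 1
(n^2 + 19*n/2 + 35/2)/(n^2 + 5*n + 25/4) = 2*(n + 7)/(2*n + 5)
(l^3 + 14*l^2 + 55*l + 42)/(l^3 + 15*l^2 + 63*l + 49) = (l + 6)/(l + 7)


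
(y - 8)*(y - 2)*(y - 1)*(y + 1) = y^4 - 10*y^3 + 15*y^2 + 10*y - 16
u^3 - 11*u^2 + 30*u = u*(u - 6)*(u - 5)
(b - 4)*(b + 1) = b^2 - 3*b - 4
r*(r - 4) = r^2 - 4*r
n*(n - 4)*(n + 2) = n^3 - 2*n^2 - 8*n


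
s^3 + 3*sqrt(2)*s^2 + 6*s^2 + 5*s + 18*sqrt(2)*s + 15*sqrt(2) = (s + 1)*(s + 5)*(s + 3*sqrt(2))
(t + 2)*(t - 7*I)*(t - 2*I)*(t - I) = t^4 + 2*t^3 - 10*I*t^3 - 23*t^2 - 20*I*t^2 - 46*t + 14*I*t + 28*I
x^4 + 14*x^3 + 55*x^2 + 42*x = x*(x + 1)*(x + 6)*(x + 7)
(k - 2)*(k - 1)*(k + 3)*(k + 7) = k^4 + 7*k^3 - 7*k^2 - 43*k + 42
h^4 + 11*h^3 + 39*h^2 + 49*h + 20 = (h + 1)^2*(h + 4)*(h + 5)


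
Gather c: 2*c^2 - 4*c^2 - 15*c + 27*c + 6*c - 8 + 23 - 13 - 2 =-2*c^2 + 18*c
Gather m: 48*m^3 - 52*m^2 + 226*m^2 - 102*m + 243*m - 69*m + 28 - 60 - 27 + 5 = 48*m^3 + 174*m^2 + 72*m - 54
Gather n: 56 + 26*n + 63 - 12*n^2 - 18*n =-12*n^2 + 8*n + 119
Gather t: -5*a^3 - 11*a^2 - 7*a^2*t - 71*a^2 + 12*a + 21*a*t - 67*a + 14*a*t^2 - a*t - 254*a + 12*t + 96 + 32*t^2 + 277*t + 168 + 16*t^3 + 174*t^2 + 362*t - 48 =-5*a^3 - 82*a^2 - 309*a + 16*t^3 + t^2*(14*a + 206) + t*(-7*a^2 + 20*a + 651) + 216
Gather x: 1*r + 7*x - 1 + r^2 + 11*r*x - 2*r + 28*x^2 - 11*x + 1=r^2 - r + 28*x^2 + x*(11*r - 4)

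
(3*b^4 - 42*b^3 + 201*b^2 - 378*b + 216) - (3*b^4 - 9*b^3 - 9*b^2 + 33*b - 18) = -33*b^3 + 210*b^2 - 411*b + 234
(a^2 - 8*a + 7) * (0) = 0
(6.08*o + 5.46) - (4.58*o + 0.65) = 1.5*o + 4.81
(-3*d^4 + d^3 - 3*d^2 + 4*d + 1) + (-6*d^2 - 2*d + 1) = -3*d^4 + d^3 - 9*d^2 + 2*d + 2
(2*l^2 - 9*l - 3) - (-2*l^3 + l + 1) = 2*l^3 + 2*l^2 - 10*l - 4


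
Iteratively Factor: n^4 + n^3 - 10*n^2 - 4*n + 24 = (n - 2)*(n^3 + 3*n^2 - 4*n - 12) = (n - 2)*(n + 2)*(n^2 + n - 6) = (n - 2)*(n + 2)*(n + 3)*(n - 2)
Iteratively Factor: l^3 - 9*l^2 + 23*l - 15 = (l - 5)*(l^2 - 4*l + 3) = (l - 5)*(l - 3)*(l - 1)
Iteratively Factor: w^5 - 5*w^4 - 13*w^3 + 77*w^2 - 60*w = (w)*(w^4 - 5*w^3 - 13*w^2 + 77*w - 60) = w*(w - 1)*(w^3 - 4*w^2 - 17*w + 60) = w*(w - 5)*(w - 1)*(w^2 + w - 12) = w*(w - 5)*(w - 1)*(w + 4)*(w - 3)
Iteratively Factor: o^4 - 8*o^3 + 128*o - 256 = (o - 4)*(o^3 - 4*o^2 - 16*o + 64) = (o - 4)^2*(o^2 - 16) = (o - 4)^2*(o + 4)*(o - 4)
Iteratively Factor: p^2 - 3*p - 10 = (p + 2)*(p - 5)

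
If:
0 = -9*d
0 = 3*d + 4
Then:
No Solution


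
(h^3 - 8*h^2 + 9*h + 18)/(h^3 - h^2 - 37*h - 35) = (h^2 - 9*h + 18)/(h^2 - 2*h - 35)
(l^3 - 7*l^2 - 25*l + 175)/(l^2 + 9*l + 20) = (l^2 - 12*l + 35)/(l + 4)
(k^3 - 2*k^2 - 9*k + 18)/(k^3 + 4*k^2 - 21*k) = (k^2 + k - 6)/(k*(k + 7))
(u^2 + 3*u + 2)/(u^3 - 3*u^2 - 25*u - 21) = (u + 2)/(u^2 - 4*u - 21)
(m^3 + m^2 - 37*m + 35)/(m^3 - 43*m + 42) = (m - 5)/(m - 6)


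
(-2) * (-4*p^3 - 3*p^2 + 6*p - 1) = 8*p^3 + 6*p^2 - 12*p + 2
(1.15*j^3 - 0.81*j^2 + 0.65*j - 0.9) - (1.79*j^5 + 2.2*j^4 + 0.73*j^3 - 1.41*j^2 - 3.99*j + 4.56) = -1.79*j^5 - 2.2*j^4 + 0.42*j^3 + 0.6*j^2 + 4.64*j - 5.46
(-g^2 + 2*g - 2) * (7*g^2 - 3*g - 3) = -7*g^4 + 17*g^3 - 17*g^2 + 6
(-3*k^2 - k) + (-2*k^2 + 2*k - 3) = -5*k^2 + k - 3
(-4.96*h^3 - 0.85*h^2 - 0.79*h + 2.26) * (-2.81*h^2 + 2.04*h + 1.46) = 13.9376*h^5 - 7.7299*h^4 - 6.7557*h^3 - 9.2032*h^2 + 3.457*h + 3.2996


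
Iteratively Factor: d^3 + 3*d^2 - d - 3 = (d + 1)*(d^2 + 2*d - 3) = (d - 1)*(d + 1)*(d + 3)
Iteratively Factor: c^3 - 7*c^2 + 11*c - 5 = (c - 5)*(c^2 - 2*c + 1) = (c - 5)*(c - 1)*(c - 1)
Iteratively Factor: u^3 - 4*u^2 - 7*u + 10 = (u - 1)*(u^2 - 3*u - 10) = (u - 1)*(u + 2)*(u - 5)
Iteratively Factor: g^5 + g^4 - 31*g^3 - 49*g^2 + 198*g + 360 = (g - 5)*(g^4 + 6*g^3 - g^2 - 54*g - 72) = (g - 5)*(g - 3)*(g^3 + 9*g^2 + 26*g + 24) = (g - 5)*(g - 3)*(g + 3)*(g^2 + 6*g + 8) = (g - 5)*(g - 3)*(g + 3)*(g + 4)*(g + 2)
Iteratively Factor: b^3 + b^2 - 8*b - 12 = (b + 2)*(b^2 - b - 6) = (b + 2)^2*(b - 3)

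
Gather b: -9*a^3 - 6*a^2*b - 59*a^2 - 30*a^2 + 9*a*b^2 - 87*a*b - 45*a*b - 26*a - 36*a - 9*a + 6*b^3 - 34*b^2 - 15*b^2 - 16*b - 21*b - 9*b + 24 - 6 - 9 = -9*a^3 - 89*a^2 - 71*a + 6*b^3 + b^2*(9*a - 49) + b*(-6*a^2 - 132*a - 46) + 9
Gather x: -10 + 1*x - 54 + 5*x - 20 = 6*x - 84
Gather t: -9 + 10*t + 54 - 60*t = 45 - 50*t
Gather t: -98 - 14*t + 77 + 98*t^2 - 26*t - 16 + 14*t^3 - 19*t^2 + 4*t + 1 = 14*t^3 + 79*t^2 - 36*t - 36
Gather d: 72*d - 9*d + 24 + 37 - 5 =63*d + 56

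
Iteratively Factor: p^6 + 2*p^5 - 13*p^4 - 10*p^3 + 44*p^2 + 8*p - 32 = (p + 2)*(p^5 - 13*p^3 + 16*p^2 + 12*p - 16) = (p + 2)*(p + 4)*(p^4 - 4*p^3 + 3*p^2 + 4*p - 4) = (p - 2)*(p + 2)*(p + 4)*(p^3 - 2*p^2 - p + 2) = (p - 2)*(p - 1)*(p + 2)*(p + 4)*(p^2 - p - 2) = (p - 2)*(p - 1)*(p + 1)*(p + 2)*(p + 4)*(p - 2)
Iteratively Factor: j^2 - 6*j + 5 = (j - 1)*(j - 5)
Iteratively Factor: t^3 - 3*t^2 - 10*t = (t + 2)*(t^2 - 5*t) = (t - 5)*(t + 2)*(t)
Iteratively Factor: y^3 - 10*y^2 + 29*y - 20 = (y - 4)*(y^2 - 6*y + 5) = (y - 5)*(y - 4)*(y - 1)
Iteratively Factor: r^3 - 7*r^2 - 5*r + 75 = (r + 3)*(r^2 - 10*r + 25) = (r - 5)*(r + 3)*(r - 5)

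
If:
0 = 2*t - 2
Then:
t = 1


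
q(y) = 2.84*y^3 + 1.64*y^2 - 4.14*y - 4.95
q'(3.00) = 82.38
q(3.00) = 74.07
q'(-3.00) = 62.70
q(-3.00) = -54.45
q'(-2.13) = 27.53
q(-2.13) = -16.14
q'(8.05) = 574.38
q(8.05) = 1549.51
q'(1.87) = 31.79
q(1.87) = 11.61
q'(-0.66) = -2.59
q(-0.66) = -2.32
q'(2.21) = 44.72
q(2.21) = 24.57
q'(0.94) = 6.47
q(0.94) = -5.03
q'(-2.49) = 40.52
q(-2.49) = -28.32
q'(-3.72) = 101.56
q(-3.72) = -113.05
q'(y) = 8.52*y^2 + 3.28*y - 4.14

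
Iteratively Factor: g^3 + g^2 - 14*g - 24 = (g + 3)*(g^2 - 2*g - 8) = (g + 2)*(g + 3)*(g - 4)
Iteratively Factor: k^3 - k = (k)*(k^2 - 1) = k*(k + 1)*(k - 1)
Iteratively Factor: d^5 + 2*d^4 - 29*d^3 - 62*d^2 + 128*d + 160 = (d - 5)*(d^4 + 7*d^3 + 6*d^2 - 32*d - 32) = (d - 5)*(d + 4)*(d^3 + 3*d^2 - 6*d - 8) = (d - 5)*(d + 4)^2*(d^2 - d - 2) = (d - 5)*(d - 2)*(d + 4)^2*(d + 1)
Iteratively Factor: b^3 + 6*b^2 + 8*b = (b + 4)*(b^2 + 2*b) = (b + 2)*(b + 4)*(b)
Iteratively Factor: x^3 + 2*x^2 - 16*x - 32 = (x + 4)*(x^2 - 2*x - 8) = (x - 4)*(x + 4)*(x + 2)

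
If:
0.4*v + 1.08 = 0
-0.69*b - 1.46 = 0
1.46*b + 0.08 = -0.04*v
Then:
No Solution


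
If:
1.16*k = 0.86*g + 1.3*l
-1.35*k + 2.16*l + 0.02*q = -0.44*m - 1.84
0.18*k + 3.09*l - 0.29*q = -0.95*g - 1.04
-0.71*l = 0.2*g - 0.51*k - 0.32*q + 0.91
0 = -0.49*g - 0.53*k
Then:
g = 0.06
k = -0.06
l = -0.09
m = -4.03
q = 2.77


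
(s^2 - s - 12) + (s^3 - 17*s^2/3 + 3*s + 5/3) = s^3 - 14*s^2/3 + 2*s - 31/3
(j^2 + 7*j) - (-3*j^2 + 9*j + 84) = 4*j^2 - 2*j - 84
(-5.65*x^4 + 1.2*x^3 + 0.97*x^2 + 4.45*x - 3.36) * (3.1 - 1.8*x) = 10.17*x^5 - 19.675*x^4 + 1.974*x^3 - 5.003*x^2 + 19.843*x - 10.416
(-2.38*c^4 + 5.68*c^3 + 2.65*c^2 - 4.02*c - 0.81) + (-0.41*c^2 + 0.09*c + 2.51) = -2.38*c^4 + 5.68*c^3 + 2.24*c^2 - 3.93*c + 1.7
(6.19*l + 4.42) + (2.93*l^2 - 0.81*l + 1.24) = 2.93*l^2 + 5.38*l + 5.66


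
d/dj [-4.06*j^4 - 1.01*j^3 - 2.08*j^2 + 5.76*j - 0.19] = -16.24*j^3 - 3.03*j^2 - 4.16*j + 5.76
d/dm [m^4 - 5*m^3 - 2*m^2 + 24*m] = 4*m^3 - 15*m^2 - 4*m + 24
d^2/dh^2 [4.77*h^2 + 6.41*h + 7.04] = 9.54000000000000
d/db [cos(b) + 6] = -sin(b)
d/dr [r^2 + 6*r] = 2*r + 6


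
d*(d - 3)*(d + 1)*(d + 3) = d^4 + d^3 - 9*d^2 - 9*d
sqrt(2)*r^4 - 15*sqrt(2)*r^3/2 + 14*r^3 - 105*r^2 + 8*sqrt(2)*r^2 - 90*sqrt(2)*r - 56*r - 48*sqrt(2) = (r - 8)*(r + sqrt(2))*(r + 6*sqrt(2))*(sqrt(2)*r + sqrt(2)/2)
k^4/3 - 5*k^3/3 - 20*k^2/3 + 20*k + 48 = (k/3 + 1)*(k - 6)*(k - 4)*(k + 2)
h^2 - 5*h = h*(h - 5)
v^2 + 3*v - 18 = (v - 3)*(v + 6)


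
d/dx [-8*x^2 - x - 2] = -16*x - 1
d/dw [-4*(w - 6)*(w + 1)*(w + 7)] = -12*w^2 - 16*w + 164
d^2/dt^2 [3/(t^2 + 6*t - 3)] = 6*(-t^2 - 6*t + 4*(t + 3)^2 + 3)/(t^2 + 6*t - 3)^3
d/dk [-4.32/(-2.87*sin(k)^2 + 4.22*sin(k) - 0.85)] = (18.2304 - 24.7968*sin(k))*cos(k)/(2.87*sin(k)^2 - 4.22*sin(k) + 0.85)^2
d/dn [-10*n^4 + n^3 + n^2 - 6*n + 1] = -40*n^3 + 3*n^2 + 2*n - 6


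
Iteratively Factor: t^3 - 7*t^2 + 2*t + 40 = (t - 5)*(t^2 - 2*t - 8) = (t - 5)*(t - 4)*(t + 2)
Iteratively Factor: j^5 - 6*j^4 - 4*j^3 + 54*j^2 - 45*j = (j + 3)*(j^4 - 9*j^3 + 23*j^2 - 15*j) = (j - 1)*(j + 3)*(j^3 - 8*j^2 + 15*j) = j*(j - 1)*(j + 3)*(j^2 - 8*j + 15) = j*(j - 3)*(j - 1)*(j + 3)*(j - 5)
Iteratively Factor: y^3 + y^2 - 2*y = (y)*(y^2 + y - 2) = y*(y - 1)*(y + 2)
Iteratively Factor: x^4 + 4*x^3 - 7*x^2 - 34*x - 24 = (x + 4)*(x^3 - 7*x - 6) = (x + 1)*(x + 4)*(x^2 - x - 6) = (x + 1)*(x + 2)*(x + 4)*(x - 3)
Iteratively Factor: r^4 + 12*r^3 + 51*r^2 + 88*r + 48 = (r + 1)*(r^3 + 11*r^2 + 40*r + 48) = (r + 1)*(r + 3)*(r^2 + 8*r + 16) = (r + 1)*(r + 3)*(r + 4)*(r + 4)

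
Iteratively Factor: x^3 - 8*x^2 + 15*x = (x - 3)*(x^2 - 5*x) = (x - 5)*(x - 3)*(x)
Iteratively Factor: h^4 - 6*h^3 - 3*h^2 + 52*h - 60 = (h + 3)*(h^3 - 9*h^2 + 24*h - 20) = (h - 2)*(h + 3)*(h^2 - 7*h + 10) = (h - 2)^2*(h + 3)*(h - 5)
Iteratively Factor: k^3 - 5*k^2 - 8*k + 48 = (k - 4)*(k^2 - k - 12) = (k - 4)^2*(k + 3)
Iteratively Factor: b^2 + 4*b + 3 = (b + 1)*(b + 3)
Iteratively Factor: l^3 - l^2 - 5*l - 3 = (l - 3)*(l^2 + 2*l + 1) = (l - 3)*(l + 1)*(l + 1)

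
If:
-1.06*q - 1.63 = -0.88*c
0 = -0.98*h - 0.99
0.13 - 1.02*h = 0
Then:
No Solution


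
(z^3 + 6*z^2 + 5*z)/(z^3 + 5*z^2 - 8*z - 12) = z*(z + 5)/(z^2 + 4*z - 12)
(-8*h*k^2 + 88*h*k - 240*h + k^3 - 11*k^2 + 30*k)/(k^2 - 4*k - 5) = (-8*h*k + 48*h + k^2 - 6*k)/(k + 1)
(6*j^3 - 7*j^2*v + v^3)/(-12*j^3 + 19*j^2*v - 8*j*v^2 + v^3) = (-6*j^2 + j*v + v^2)/(12*j^2 - 7*j*v + v^2)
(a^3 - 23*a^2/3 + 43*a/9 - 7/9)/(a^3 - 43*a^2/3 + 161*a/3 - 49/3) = (a - 1/3)/(a - 7)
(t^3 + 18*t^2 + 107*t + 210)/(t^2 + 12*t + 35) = t + 6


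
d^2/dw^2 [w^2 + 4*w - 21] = 2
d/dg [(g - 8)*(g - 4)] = 2*g - 12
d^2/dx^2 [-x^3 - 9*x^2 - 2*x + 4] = -6*x - 18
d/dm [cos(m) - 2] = -sin(m)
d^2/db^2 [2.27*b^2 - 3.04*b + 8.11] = 4.54000000000000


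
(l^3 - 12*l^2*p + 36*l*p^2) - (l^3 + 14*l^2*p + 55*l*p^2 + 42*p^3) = -26*l^2*p - 19*l*p^2 - 42*p^3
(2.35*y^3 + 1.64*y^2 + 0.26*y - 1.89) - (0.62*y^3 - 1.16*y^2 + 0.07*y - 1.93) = 1.73*y^3 + 2.8*y^2 + 0.19*y + 0.04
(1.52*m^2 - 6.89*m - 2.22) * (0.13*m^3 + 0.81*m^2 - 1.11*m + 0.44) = 0.1976*m^5 + 0.3355*m^4 - 7.5567*m^3 + 6.5185*m^2 - 0.5674*m - 0.9768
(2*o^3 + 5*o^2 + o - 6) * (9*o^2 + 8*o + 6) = 18*o^5 + 61*o^4 + 61*o^3 - 16*o^2 - 42*o - 36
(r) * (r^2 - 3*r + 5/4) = r^3 - 3*r^2 + 5*r/4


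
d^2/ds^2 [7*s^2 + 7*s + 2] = 14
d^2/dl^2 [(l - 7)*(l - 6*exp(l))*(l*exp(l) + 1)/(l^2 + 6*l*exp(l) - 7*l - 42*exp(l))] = (l^4 - 30*l^3*exp(l) + 2*l^3 - 108*l^2*exp(2*l) + 36*l^2*exp(l) - 12*l^2 - 216*l*exp(3*l) - 216*l*exp(2*l) + 72*l*exp(l) + 24*l - 432*exp(3*l) + 144*exp(2*l) - 144*exp(l) - 24)*exp(l)/(l^3 + 18*l^2*exp(l) + 108*l*exp(2*l) + 216*exp(3*l))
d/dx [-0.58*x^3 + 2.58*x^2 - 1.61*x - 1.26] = -1.74*x^2 + 5.16*x - 1.61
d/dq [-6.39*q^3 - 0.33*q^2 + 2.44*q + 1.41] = -19.17*q^2 - 0.66*q + 2.44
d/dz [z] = 1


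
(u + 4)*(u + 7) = u^2 + 11*u + 28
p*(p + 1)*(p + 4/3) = p^3 + 7*p^2/3 + 4*p/3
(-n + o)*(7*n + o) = -7*n^2 + 6*n*o + o^2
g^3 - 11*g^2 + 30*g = g*(g - 6)*(g - 5)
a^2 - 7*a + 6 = (a - 6)*(a - 1)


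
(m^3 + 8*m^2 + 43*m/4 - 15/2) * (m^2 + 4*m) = m^5 + 12*m^4 + 171*m^3/4 + 71*m^2/2 - 30*m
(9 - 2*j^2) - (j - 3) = -2*j^2 - j + 12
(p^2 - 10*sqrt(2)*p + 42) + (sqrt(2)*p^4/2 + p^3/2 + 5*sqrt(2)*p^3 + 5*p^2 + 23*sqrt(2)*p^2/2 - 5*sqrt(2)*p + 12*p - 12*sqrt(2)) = sqrt(2)*p^4/2 + p^3/2 + 5*sqrt(2)*p^3 + 6*p^2 + 23*sqrt(2)*p^2/2 - 15*sqrt(2)*p + 12*p - 12*sqrt(2) + 42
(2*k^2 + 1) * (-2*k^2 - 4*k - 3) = -4*k^4 - 8*k^3 - 8*k^2 - 4*k - 3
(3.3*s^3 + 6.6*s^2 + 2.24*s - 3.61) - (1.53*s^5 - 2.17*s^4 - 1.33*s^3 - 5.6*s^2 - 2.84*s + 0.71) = -1.53*s^5 + 2.17*s^4 + 4.63*s^3 + 12.2*s^2 + 5.08*s - 4.32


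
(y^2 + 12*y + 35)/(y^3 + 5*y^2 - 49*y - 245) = 1/(y - 7)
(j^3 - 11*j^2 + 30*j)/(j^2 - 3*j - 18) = j*(j - 5)/(j + 3)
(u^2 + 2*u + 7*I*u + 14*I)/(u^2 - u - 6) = (u + 7*I)/(u - 3)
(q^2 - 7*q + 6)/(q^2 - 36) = (q - 1)/(q + 6)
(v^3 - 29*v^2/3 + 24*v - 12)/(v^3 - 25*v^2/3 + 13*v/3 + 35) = (3*v^2 - 20*v + 12)/(3*v^2 - 16*v - 35)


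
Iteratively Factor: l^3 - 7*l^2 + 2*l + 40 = (l - 5)*(l^2 - 2*l - 8) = (l - 5)*(l + 2)*(l - 4)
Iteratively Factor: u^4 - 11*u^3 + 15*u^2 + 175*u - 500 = (u - 5)*(u^3 - 6*u^2 - 15*u + 100) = (u - 5)^2*(u^2 - u - 20) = (u - 5)^3*(u + 4)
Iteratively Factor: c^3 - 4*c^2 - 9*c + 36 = (c - 3)*(c^2 - c - 12) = (c - 3)*(c + 3)*(c - 4)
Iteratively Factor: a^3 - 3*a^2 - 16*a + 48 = (a + 4)*(a^2 - 7*a + 12) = (a - 4)*(a + 4)*(a - 3)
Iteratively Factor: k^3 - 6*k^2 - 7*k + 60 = (k + 3)*(k^2 - 9*k + 20) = (k - 5)*(k + 3)*(k - 4)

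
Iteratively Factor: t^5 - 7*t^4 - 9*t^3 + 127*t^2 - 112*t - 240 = (t + 1)*(t^4 - 8*t^3 - t^2 + 128*t - 240) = (t - 5)*(t + 1)*(t^3 - 3*t^2 - 16*t + 48) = (t - 5)*(t - 3)*(t + 1)*(t^2 - 16) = (t - 5)*(t - 3)*(t + 1)*(t + 4)*(t - 4)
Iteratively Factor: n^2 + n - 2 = (n + 2)*(n - 1)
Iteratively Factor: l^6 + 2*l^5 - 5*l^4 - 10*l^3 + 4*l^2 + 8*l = (l - 2)*(l^5 + 4*l^4 + 3*l^3 - 4*l^2 - 4*l) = (l - 2)*(l + 2)*(l^4 + 2*l^3 - l^2 - 2*l) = l*(l - 2)*(l + 2)*(l^3 + 2*l^2 - l - 2) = l*(l - 2)*(l - 1)*(l + 2)*(l^2 + 3*l + 2) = l*(l - 2)*(l - 1)*(l + 2)^2*(l + 1)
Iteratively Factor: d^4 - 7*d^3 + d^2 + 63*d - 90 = (d - 5)*(d^3 - 2*d^2 - 9*d + 18) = (d - 5)*(d - 3)*(d^2 + d - 6) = (d - 5)*(d - 3)*(d - 2)*(d + 3)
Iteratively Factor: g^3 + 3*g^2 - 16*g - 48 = (g + 4)*(g^2 - g - 12) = (g - 4)*(g + 4)*(g + 3)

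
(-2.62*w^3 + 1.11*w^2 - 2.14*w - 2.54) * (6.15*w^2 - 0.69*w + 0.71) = -16.113*w^5 + 8.6343*w^4 - 15.7871*w^3 - 13.3563*w^2 + 0.2332*w - 1.8034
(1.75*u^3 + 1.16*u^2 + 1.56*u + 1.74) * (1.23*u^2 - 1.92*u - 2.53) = 2.1525*u^5 - 1.9332*u^4 - 4.7359*u^3 - 3.7898*u^2 - 7.2876*u - 4.4022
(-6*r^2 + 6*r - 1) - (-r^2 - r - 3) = -5*r^2 + 7*r + 2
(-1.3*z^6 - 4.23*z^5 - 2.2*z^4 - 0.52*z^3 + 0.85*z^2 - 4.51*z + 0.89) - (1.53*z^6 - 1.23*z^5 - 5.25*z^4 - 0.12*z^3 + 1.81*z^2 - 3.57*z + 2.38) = -2.83*z^6 - 3.0*z^5 + 3.05*z^4 - 0.4*z^3 - 0.96*z^2 - 0.94*z - 1.49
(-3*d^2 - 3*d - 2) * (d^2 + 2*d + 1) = -3*d^4 - 9*d^3 - 11*d^2 - 7*d - 2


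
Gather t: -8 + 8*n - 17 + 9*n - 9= 17*n - 34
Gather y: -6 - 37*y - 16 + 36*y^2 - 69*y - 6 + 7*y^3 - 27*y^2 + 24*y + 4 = 7*y^3 + 9*y^2 - 82*y - 24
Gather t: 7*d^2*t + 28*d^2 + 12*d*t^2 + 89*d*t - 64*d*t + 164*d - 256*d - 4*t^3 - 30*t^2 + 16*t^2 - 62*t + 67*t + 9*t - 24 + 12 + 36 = 28*d^2 - 92*d - 4*t^3 + t^2*(12*d - 14) + t*(7*d^2 + 25*d + 14) + 24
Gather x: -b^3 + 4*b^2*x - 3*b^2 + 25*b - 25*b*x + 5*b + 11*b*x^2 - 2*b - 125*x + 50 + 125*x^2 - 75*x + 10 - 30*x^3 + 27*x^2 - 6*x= -b^3 - 3*b^2 + 28*b - 30*x^3 + x^2*(11*b + 152) + x*(4*b^2 - 25*b - 206) + 60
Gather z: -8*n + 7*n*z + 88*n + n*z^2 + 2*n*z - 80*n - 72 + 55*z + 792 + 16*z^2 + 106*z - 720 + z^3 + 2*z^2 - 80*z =z^3 + z^2*(n + 18) + z*(9*n + 81)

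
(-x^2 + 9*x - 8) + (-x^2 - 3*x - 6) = -2*x^2 + 6*x - 14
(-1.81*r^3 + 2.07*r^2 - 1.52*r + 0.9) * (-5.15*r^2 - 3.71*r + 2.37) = 9.3215*r^5 - 3.9454*r^4 - 4.1414*r^3 + 5.9101*r^2 - 6.9414*r + 2.133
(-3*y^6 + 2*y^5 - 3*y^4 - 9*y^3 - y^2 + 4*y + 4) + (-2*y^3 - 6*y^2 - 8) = -3*y^6 + 2*y^5 - 3*y^4 - 11*y^3 - 7*y^2 + 4*y - 4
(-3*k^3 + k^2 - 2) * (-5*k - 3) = 15*k^4 + 4*k^3 - 3*k^2 + 10*k + 6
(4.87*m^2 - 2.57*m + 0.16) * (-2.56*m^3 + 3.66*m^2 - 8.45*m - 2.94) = -12.4672*m^5 + 24.4034*m^4 - 50.9673*m^3 + 7.9843*m^2 + 6.2038*m - 0.4704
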